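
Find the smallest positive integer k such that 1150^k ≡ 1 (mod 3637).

3636

The order of 1150 must divide p − 1 = 3636 = 2^2 · 3^2 · 101.
Divisors: 1, 2, 3, 4, 6, 9, 12, 18, 36, 101, 202, 303, 404, 606, 909, 1212, 1818, 3636.
Check each in increasing order: 1150^1 ≡ 1150;  1150^2 ≡ 2269;  1150^3 ≡ 1621;  1150^4 ≡ 2006;  1150^6 ≡ 1727;  1150^9 ≡ 2614;  1150^12 ≡ 189;  1150^18 ≡ 2710;  1150^36 ≡ 997;  1150^101 ≡ 876;  1150^202 ≡ 3606;  1150^303 ≡ 1940;  1150^404 ≡ 961;  1150^606 ≡ 2942;  1150^909 ≡ 1027;  1150^1212 ≡ 2941;  1150^1818 ≡ 3636;  1150^3636 ≡ 1.
Smallest exponent giving 1 is 3636.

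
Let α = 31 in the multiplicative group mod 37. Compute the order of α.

The order of 31 must divide p − 1 = 36 = 2^2 · 3^2.
Divisors: 1, 2, 3, 4, 6, 9, 12, 18, 36.
Check each in increasing order: 31^1 ≡ 31;  31^2 ≡ 36;  31^3 ≡ 6;  31^4 ≡ 1.
Smallest exponent giving 1 is 4.

4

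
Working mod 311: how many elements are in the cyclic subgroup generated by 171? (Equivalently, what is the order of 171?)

The order of 171 must divide p − 1 = 310 = 2 · 5 · 31.
Divisors: 1, 2, 5, 10, 31, 62, 155, 310.
Check each in increasing order: 171^1 ≡ 171;  171^2 ≡ 7;  171^5 ≡ 293;  171^10 ≡ 13;  171^31 ≡ 310;  171^62 ≡ 1.
Smallest exponent giving 1 is 62.

62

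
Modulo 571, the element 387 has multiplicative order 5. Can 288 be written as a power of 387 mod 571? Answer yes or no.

⟨387⟩ has order 5; its elements mod 571 are {1, 106, 167, 387, 481}.
288 is not in this set.

no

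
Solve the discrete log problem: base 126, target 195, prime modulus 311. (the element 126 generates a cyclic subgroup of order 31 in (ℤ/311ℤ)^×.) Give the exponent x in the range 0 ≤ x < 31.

Successive powers of 126 modulo 311:
  126^0=1  126^1=126  126^2=15  126^3=24  126^4=225  126^5=49
  126^6=265  126^7=113  126^8=243  126^9=140  126^10=224  126^11=234
  126^12=250  126^13=89  126^14=18  126^15=91  126^16=270  126^17=121
  126^18=7  126^19=260  126^20=105  126^21=168  126^22=20  126^23=32
  126^24=300  126^25=169  126^26=146  126^27=47  126^28=13  126^29=83
  126^30=195
So 126^30 ≡ 195 (mod 311), giving x = 30.

30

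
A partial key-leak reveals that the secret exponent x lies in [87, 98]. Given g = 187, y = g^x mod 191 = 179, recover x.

93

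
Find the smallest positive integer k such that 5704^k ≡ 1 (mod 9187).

3062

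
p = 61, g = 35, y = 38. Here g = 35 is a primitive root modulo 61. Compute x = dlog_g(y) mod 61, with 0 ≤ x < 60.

57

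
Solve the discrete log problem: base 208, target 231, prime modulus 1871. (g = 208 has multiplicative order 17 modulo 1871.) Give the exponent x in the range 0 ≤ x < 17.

2

Successive powers of 208 modulo 1871:
  208^0=1  208^1=208  208^2=231
So 208^2 ≡ 231 (mod 1871), giving x = 2.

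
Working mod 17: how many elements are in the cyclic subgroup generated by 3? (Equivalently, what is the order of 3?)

16

The order of 3 must divide p − 1 = 16 = 2^4.
Divisors: 1, 2, 4, 8, 16.
Check each in increasing order: 3^1 ≡ 3;  3^2 ≡ 9;  3^4 ≡ 13;  3^8 ≡ 16;  3^16 ≡ 1.
Smallest exponent giving 1 is 16.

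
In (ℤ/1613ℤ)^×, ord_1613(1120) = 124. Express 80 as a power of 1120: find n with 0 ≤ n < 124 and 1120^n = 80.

55

Baby-step giant-step with m = ceil(sqrt(124)) = 12.
Baby table (1120^j mod 1613 for j=0..11):
  0:1  1:1120  2:1099  3:161  4:1277  5:1122  6:113  7:746
  8:1599  9:450  10:744  11:972
Giant step factor: 1120^(-12) ≡ 920 (mod 1613).
Scan 80·920^i mod 1613 for i = 0, 1, …:
  i=0: 80   i=1: 1015   i=2: 1486   i=3: 909
  i=4: 746
Match at i=4, j=7: n = 4·12 + 7 = 55.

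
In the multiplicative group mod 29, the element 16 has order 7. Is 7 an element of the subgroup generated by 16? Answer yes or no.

7 ∈ ⟨16⟩ iff 7^7 ≡ 1 (mod 29), since |⟨16⟩| = 7.
7^7 mod 29 = 1.
Since 1 = 1, 7 lies in the subgroup.

yes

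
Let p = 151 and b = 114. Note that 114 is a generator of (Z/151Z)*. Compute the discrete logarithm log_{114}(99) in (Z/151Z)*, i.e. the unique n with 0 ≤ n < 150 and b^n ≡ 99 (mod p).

Successive powers of 114 modulo 151:
  114^0=1  114^1=114  114^2=10  114^3=83  114^4=100  114^5=75
  114^6=94  114^7=146  114^8=34  114^9=101  114^10=38  114^11=104
  114^12=78  114^13=134  114^14=25  114^15=132  114^16=99
So 114^16 ≡ 99 (mod 151), giving n = 16.

16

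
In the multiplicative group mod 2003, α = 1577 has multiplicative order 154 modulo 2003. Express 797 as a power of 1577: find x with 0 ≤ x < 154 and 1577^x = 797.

Baby-step giant-step with m = ceil(sqrt(154)) = 13.
Baby table (1577^j mod 2003 for j=0..12):
  0:1  1:1577  2:1206  3:1015  4:258  5:257  6:683  7:1480
  8:465  9:207  10:1953  11:1270  12:1793
Giant step factor: 1577^(-13) ≡ 273 (mod 2003).
Scan 797·273^i mod 2003 for i = 0, 1, …:
  i=0: 797   i=1: 1257   i=2: 648   i=3: 640
  i=4: 459   i=5: 1121   i=6: 1577
Match at i=6, j=1: x = 6·13 + 1 = 79.

79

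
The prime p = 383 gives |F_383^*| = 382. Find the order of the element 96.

The order of 96 must divide p − 1 = 382 = 2 · 191.
Divisors: 1, 2, 191, 382.
Check each in increasing order: 96^1 ≡ 96;  96^2 ≡ 24;  96^191 ≡ 1.
Smallest exponent giving 1 is 191.

191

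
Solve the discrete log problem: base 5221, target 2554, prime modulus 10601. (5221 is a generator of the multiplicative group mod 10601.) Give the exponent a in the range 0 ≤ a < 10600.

Baby-step giant-step with m = ceil(sqrt(10600)) = 103.
Baby table (5221^j mod 10601 for j=0..102):
  0:1  1:5221  2:3670  3:5063  4:5630  5:8258  6:751  7:9202
  8:10511  9:7155  10:8932  11:173  12:2148  13:9451  14:6617  15:9299
  16:8100  17:2711  18:1796  19:5632  20:8099  21:8091  22:8727  23:569
  24:2469  25:10434  26:7976  27:1968  28:2559  29:3279  30:9645  31:1795
  32:411  33:4429  34:3028  35:3097  36:2912  37:1718  38:1232  39:8066
  40:5414  41:4228  42:3106  43:7497  44:2945  45:4395  46:5731  47:5529
  48:386  49:1116  50:6687  51:3734  52:10576  53:7288  54:3659  55:637
  56:7664  57:5570  58:2427  59:3172  60:2250  61:1342  62:9922  63:6276
  64:9906  65:7548  66:4191  67:747  68:9520  69:6432  70:8105  71:7614
  72:9545  73:9745  74:4446  75:6977  76:1881  77:4175  78:2019  79:3805
  80:10232  81:2833  82:2698  83:8130  84:326  85:5886  86:9108  87:7383
  88:1407  89:10055  90:1003  91:10370  92:2463  93:310  94:7158  95:3393
  96:582  97:6736  98:5139  99:10189  100:951  101:3903  102:2441
Giant step factor: 5221^(-103) ≡ 8557 (mod 10601).
Scan 2554·8557^i mod 10601 for i = 0, 1, …:
  i=0: 2554   i=1: 5917   i=2: 1393   i=3: 4377
  i=4: 656   i=5: 5463   i=6: 7082   i=7: 5358
  i=8: 9682   i=9: 2059   i=10: 1
Match at i=10, j=0: a = 10·103 + 0 = 1030.

1030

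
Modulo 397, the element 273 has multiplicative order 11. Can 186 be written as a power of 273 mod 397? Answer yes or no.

no

186 ∈ ⟨273⟩ iff 186^11 ≡ 1 (mod 397), since |⟨273⟩| = 11.
186^11 mod 397 = 194.
Since 194 ≠ 1, 186 does not lie in the subgroup.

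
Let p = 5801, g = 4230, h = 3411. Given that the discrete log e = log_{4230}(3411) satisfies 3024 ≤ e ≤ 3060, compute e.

Compute 4230^3024 mod 5801 = 3569, then multiply by 4230 repeatedly:
  4230^3024=3569  4230^3025=2668  4230^3026=2695  4230^3027=885  4230^3028=1905
  4230^3029=561  4230^3030=421  4230^3031=5724  4230^3032=4947  4230^3033=1603
  4230^3034=5122  4230^3035=5126  4230^3036=4643  4230^3037=3505  4230^3038=4595
  4230^3039=3500  4230^3040=848  4230^3041=2022  4230^3042=2386  4230^3043=4841
  4230^3044=5701  4230^3045=473  4230^3046=5246  4230^3047=1755  4230^3048=4171
  4230^3049=2489  4230^3050=5456  4230^3051=2502  4230^3052=2436  4230^3053=1704
  4230^3054=3078  4230^3055=2496  4230^3056=260  4230^3057=3411
Found 3411 at exponent 3057.

3057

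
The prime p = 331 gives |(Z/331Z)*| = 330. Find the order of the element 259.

33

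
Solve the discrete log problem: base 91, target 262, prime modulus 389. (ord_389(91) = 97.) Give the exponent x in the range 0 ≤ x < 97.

Baby-step giant-step with m = ceil(sqrt(97)) = 10.
Baby table (91^j mod 389 for j=0..9):
  0:1  1:91  2:112  3:78  4:96  5:178  6:249  7:97
  8:269  9:361
Giant step factor: 91^(-10) ≡ 369 (mod 389).
Scan 262·369^i mod 389 for i = 0, 1, …:
  i=0: 262   i=1: 206   i=2: 159   i=3: 321
  i=4: 193   i=5: 30   i=6: 178
Match at i=6, j=5: x = 6·10 + 5 = 65.

65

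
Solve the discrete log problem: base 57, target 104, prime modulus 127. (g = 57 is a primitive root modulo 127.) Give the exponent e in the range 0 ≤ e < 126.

100

Baby-step giant-step with m = ceil(sqrt(126)) = 12.
Baby table (57^j mod 127 for j=0..11):
  0:1  1:57  2:74  3:27  4:15  5:93  6:94  7:24
  8:98  9:125  10:13  11:106
Giant step factor: 57^(-12) ≡ 87 (mod 127).
Scan 104·87^i mod 127 for i = 0, 1, …:
  i=0: 104   i=1: 31   i=2: 30   i=3: 70
  i=4: 121   i=5: 113   i=6: 52   i=7: 79
  i=8: 15
Match at i=8, j=4: e = 8·12 + 4 = 100.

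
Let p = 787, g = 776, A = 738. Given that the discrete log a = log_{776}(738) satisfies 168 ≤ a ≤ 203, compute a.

203

Compute 776^168 mod 787 = 64, then multiply by 776 repeatedly:
  776^168=64  776^169=83  776^170=661  776^171=599  776^172=494
  776^173=75  776^174=749  776^175=418  776^176=124  776^177=210
  776^178=51  776^179=226  776^180=662  776^181=588  776^182=615
  776^183=318  776^184=437  776^185=702  776^186=148  776^187=733
  776^188=594  776^189=549  776^190=257  776^191=321  776^192=404
  776^193=278  776^194=90  776^195=584  776^196=659  776^197=621
  776^198=252  776^199=376  776^200=586  776^201=637  776^202=76
  776^203=738
Found 738 at exponent 203.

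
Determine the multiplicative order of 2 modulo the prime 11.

10

The order of 2 must divide p − 1 = 10 = 2 · 5.
Divisors: 1, 2, 5, 10.
Check each in increasing order: 2^1 ≡ 2;  2^2 ≡ 4;  2^5 ≡ 10;  2^10 ≡ 1.
Smallest exponent giving 1 is 10.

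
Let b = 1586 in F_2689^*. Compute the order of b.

2688

The order of 1586 must divide p − 1 = 2688 = 2^7 · 3 · 7.
Divisors: 1, 2, 3, 4, 6, 7, 8, 12, 14, 16, 21, 24, 28, 32, 42, 48, 56, 64, 84, 96, 112, 128, 168, 192, 224, 336, 384, 448, 672, 896, 1344, 2688.
Check each in increasing order: 1586^1 ≡ 1586;  1586^2 ≡ 1181;  1586^3 ≡ 1522;  1586^4 ≡ 1859;  1586^6 ≡ 1255;  1586^7 ≡ 570;  1586^8 ≡ 516;  1586^12 ≡ 1960;  1586^14 ≡ 2220;  1586^16 ≡ 45;  1586^21 ≡ 1570;  1586^24 ≡ 1708;  1586^28 ≡ 2152;  1586^32 ≡ 2025;  1586^42 ≡ 1776;  1586^48 ≡ 2388;  1586^56 ≡ 646;  1586^64 ≡ 2589;  1586^84 ≡ 2668;  1586^96 ≡ 1864;  1586^112 ≡ 521;  1586^128 ≡ 1933;  1586^168 ≡ 441;  1586^192 ≡ 308;  1586^224 ≡ 2541;  1586^336 ≡ 873;  1586^384 ≡ 749;  1586^448 ≡ 392;  1586^672 ≡ 1142;  1586^896 ≡ 391;  1586^1344 ≡ 2688;  1586^2688 ≡ 1.
Smallest exponent giving 1 is 2688.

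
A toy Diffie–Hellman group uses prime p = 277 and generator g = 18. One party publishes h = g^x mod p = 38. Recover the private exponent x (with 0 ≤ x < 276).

129

Baby-step giant-step with m = ceil(sqrt(276)) = 17.
Baby table (18^j mod 277 for j=0..16):
  0:1  1:18  2:47  3:15  4:270  5:151  6:225  7:172
  8:49  9:51  10:87  11:181  12:211  13:197  14:222  15:118
  16:185
Giant step factor: 18^(-17) ≡ 231 (mod 277).
Scan 38·231^i mod 277 for i = 0, 1, …:
  i=0: 38   i=1: 191   i=2: 78   i=3: 13
  i=4: 233   i=5: 85   i=6: 245   i=7: 87
Match at i=7, j=10: x = 7·17 + 10 = 129.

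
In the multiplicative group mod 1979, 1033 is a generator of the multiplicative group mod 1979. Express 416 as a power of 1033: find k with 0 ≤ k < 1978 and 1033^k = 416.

Baby-step giant-step with m = ceil(sqrt(1978)) = 45.
Baby table (1033^j mod 1979 for j=0..44):
  0:1  1:1033  2:408  3:1916  4:228  5:23  6:11  7:1468
  8:530  9:1286  10:529  11:253  12:121  13:316  14:1872  15:293
  16:1861  17:804  18:1331  19:1497  20:802  21:1244  22:681  23:928
  24:788  25:635  26:906  27:1810  28:1554  29:313  30:752  31:1048
  32:71  33:120  34:1262  35:1464  36:356  37:1633  38:781  39:1320
  40:29  41:272  42:1937  43:152  44:675
Giant step factor: 1033^(-45) ≡ 270 (mod 1979).
Scan 416·270^i mod 1979 for i = 0, 1, …:
  i=0: 416   i=1: 1496   i=2: 204   i=3: 1647
  i=4: 1394   i=5: 370   i=6: 950   i=7: 1209
  i=8: 1874   i=9: 1335   i=10: 272
Match at i=10, j=41: k = 10·45 + 41 = 491.

491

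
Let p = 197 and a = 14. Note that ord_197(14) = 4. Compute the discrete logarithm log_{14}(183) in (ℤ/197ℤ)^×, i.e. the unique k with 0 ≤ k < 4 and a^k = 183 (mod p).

3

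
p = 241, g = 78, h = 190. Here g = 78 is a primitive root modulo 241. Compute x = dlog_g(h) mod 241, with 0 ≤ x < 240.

127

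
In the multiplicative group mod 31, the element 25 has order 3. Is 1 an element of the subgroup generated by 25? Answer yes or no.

yes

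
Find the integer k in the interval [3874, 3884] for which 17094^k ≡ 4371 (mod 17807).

3882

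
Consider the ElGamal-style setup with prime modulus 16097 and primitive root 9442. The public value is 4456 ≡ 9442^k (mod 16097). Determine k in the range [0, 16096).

2941

Baby-step giant-step with m = ceil(sqrt(16096)) = 127.
Baby table (9442^j mod 16097 for j=0..126):
  0:1  1:9442  2:6178  3:13245  4:1697  5:6559  6:4919  7:5353
  8:14543  9:7596  10:9297  11:5333  12:2770  13:12812  14:1949  15:3587
  16:366  17:11014  18:7568  19:2473  20:9416  21:2141  22:13587  23:11461
  24:10728  25:11452  26:6235  27:4141  28:15806  29:4965  30:5066  31:8985
  32:5180  33:6874  34:1204  35:3686  36:1498  37:10950  38:14966  39:9506
  40:14877  41:6212  42:12333  43:2488  44:6173  45:14326  46:3001  47:4722
  48:12531  49:4752  50:6045  51:13025  52:970  53:15644  54:4576  55:2244
  56:4196  57:3915  58:6718  59:9176  60:5738  61:11791  62:3770  63:5873
  64:14798  65:756  66:7181  67:2438  68:886  69:11269  70:728  71:357
  72:6521  73:257  74:12044  75:10240  76:7498  77:1510  78:11575  79:8617
  80:7476  81:3047  82:4435  83:6973  84:2336  85:3622  86:8896  87:1886
  88:4330  89:13577  90:13623  91:13336  92:7778  93:5362  94:2939  95:14907
  96:15823  97:4509  98:13510  99:8792  100:1835  101:5698  102:4342  103:14202
  104:7274  105:11306  106:12045  107:3585  108:13676  109:14755  110:13272  111:15176
  112:12395  113:8400  114:2881  115:14569  116:11633  117:8955  118:11666  119:14698
  120:6279  121:1067  122:13989  123:8253  124:15346  125:7835  126:12355
Giant step factor: 9442^(-127) ≡ 6669 (mod 16097).
Scan 4456·6669^i mod 16097 for i = 0, 1, …:
  i=0: 4456   i=1: 2002   i=2: 6925   i=3: 532
  i=4: 6568   i=5: 2055   i=6: 6248   i=7: 8876
  i=8: 5375   i=9: 13953     …   i=22: 4684
  i=23: 9416
Match at i=23, j=20: k = 23·127 + 20 = 2941.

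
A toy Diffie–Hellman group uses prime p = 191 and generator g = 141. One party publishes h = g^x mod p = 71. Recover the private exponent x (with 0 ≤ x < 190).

Baby-step giant-step with m = ceil(sqrt(190)) = 14.
Baby table (141^j mod 191 for j=0..13):
  0:1  1:141  2:17  3:105  4:98  5:66  6:138  7:167
  8:54  9:165  10:154  11:131  12:135  13:126
Giant step factor: 141^(-14) ≡ 64 (mod 191).
Scan 71·64^i mod 191 for i = 0, 1, …:
  i=0: 71   i=1: 151   i=2: 114   i=3: 38
  i=4: 140   i=5: 174   i=6: 58   i=7: 83
  i=8: 155   i=9: 179   i=10: 187   i=11: 126
Match at i=11, j=13: x = 11·14 + 13 = 167.

167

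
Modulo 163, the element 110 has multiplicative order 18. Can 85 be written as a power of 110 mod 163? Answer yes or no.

yes

⟨110⟩ has order 18; its elements mod 163 are {1, 23, 30, 38, 40, 53, 58, 59, 78, 85, 104, 105, 110, 123, 125, 133, 140, 162}.
85 is in this set.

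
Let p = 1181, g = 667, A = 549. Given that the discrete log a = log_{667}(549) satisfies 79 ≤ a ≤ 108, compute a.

98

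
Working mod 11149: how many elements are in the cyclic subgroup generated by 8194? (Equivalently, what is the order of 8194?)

3716

The order of 8194 must divide p − 1 = 11148 = 2^2 · 3 · 929.
Divisors: 1, 2, 3, 4, 6, 12, 929, 1858, 2787, 3716, 5574, 11148.
Check each in increasing order: 8194^1 ≡ 8194;  8194^2 ≡ 2358;  8194^3 ≡ 235;  8194^4 ≡ 7962;  8194^6 ≡ 10629;  8194^12 ≡ 2824;  8194^929 ≡ 1559;  8194^1858 ≡ 11148;  8194^2787 ≡ 9590;  8194^3716 ≡ 1.
Smallest exponent giving 1 is 3716.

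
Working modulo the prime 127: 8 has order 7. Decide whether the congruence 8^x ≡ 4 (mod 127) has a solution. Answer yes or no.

yes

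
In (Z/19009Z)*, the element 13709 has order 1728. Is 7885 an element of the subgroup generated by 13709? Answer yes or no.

7885 ∈ ⟨13709⟩ iff 7885^1728 ≡ 1 (mod 19009), since |⟨13709⟩| = 1728.
7885^1728 mod 19009 = 1.
Since 1 = 1, 7885 lies in the subgroup.

yes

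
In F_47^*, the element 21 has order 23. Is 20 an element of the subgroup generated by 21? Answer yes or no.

no

⟨21⟩ has order 23; its elements mod 47 are {1, 2, 3, 4, 6, 7, 8, 9, 12, 14, 16, 17, 18, 21, 24, 25, 27, 28, 32, 34, 36, 37, 42}.
20 is not in this set.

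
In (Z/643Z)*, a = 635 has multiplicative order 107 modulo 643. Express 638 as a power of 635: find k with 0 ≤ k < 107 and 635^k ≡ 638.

Baby-step giant-step with m = ceil(sqrt(107)) = 11.
Baby table (635^j mod 643 for j=0..10):
  0:1  1:635  2:64  3:131  4:238  5:25  6:443  7:314
  8:60  9:163  10:625
Giant step factor: 635^(-11) ≡ 451 (mod 643).
Scan 638·451^i mod 643 for i = 0, 1, …:
  i=0: 638   i=1: 317   i=2: 221   i=3: 6
  i=4: 134   i=5: 635
Match at i=5, j=1: k = 5·11 + 1 = 56.

56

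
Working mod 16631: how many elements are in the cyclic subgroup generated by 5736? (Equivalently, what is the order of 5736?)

8315

The order of 5736 must divide p − 1 = 16630 = 2 · 5 · 1663.
Divisors: 1, 2, 5, 10, 1663, 3326, 8315, 16630.
Check each in increasing order: 5736^1 ≡ 5736;  5736^2 ≡ 5578;  5736^5 ≡ 14827;  5736^10 ≡ 11371;  5736^1663 ≡ 10661;  5736^3326 ≡ 667;  5736^8315 ≡ 1.
Smallest exponent giving 1 is 8315.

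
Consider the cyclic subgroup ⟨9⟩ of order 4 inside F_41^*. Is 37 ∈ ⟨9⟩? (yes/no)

⟨9⟩ has order 4; its elements mod 41 are {1, 9, 32, 40}.
37 is not in this set.

no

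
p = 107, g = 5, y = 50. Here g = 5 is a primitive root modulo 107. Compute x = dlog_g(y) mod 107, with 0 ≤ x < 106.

Baby-step giant-step with m = ceil(sqrt(106)) = 11.
Baby table (5^j mod 107 for j=0..10):
  0:1  1:5  2:25  3:18  4:90  5:22  6:3  7:15
  8:75  9:54  10:56
Giant step factor: 5^(-11) ≡ 60 (mod 107).
Scan 50·60^i mod 107 for i = 0, 1, …:
  i=0: 50   i=1: 4   i=2: 26   i=3: 62
  i=4: 82   i=5: 105   i=6: 94   i=7: 76
  i=8: 66   i=9: 1
Match at i=9, j=0: x = 9·11 + 0 = 99.

99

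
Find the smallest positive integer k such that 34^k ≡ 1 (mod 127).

The order of 34 must divide p − 1 = 126 = 2 · 3^2 · 7.
Divisors: 1, 2, 3, 6, 7, 9, 14, 18, 21, 42, 63, 126.
Check each in increasing order: 34^1 ≡ 34;  34^2 ≡ 13;  34^3 ≡ 61;  34^6 ≡ 38;  34^7 ≡ 22;  34^9 ≡ 32;  34^14 ≡ 103;  34^18 ≡ 8;  34^21 ≡ 107;  34^42 ≡ 19;  34^63 ≡ 1.
Smallest exponent giving 1 is 63.

63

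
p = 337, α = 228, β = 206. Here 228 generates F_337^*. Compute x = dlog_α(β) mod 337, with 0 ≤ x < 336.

164

Baby-step giant-step with m = ceil(sqrt(336)) = 19.
Baby table (228^j mod 337 for j=0..18):
  0:1  1:228  2:86  3:62  4:319  5:277  6:137  7:232
  8:324  9:69  10:230  11:205  12:234  13:106  14:241  15:17
  16:169  17:114  18:43
Giant step factor: 228^(-19) ≡ 87 (mod 337).
Scan 206·87^i mod 337 for i = 0, 1, …:
  i=0: 206   i=1: 61   i=2: 252   i=3: 19
  i=4: 305   i=5: 249   i=6: 95   i=7: 177
  i=8: 234
Match at i=8, j=12: x = 8·19 + 12 = 164.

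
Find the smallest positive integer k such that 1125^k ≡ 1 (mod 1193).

1192

The order of 1125 must divide p − 1 = 1192 = 2^3 · 149.
Divisors: 1, 2, 4, 8, 149, 298, 596, 1192.
Check each in increasing order: 1125^1 ≡ 1125;  1125^2 ≡ 1045;  1125^4 ≡ 430;  1125^8 ≡ 1178;  1125^149 ≡ 831;  1125^298 ≡ 1007;  1125^596 ≡ 1192;  1125^1192 ≡ 1.
Smallest exponent giving 1 is 1192.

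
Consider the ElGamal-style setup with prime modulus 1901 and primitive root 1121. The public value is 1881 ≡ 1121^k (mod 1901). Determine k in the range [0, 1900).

Baby-step giant-step with m = ceil(sqrt(1900)) = 44.
Baby table (1121^j mod 1901 for j=0..43):
  0:1  1:1121  2:80  3:333  4:697  5:26  6:631  7:179
  8:1054  9:1013  10:676  11:1198  12:852  13:790  14:1625  15:467
  16:732  17:1241  18:1530  19:428  20:736  21:22  22:1850  23:1760
  24:1623  25:126  26:572  27:575  28:136  29:376  30:1375  31:1565
  32:1643  33:1635  34:271  35:1532  36:769  37:896  38:688  39:1343
  40:1812  41:984  42:484  43:779
Giant step factor: 1121^(-44) ≡ 812 (mod 1901).
Scan 1881·812^i mod 1901 for i = 0, 1, …:
  i=0: 1881   i=1: 869   i=2: 357   i=3: 932
  i=4: 186   i=5: 853   i=6: 672   i=7: 77
  i=8: 1692   i=9: 1382   i=10: 594   i=11: 1375
Match at i=11, j=30: k = 11·44 + 30 = 514.

514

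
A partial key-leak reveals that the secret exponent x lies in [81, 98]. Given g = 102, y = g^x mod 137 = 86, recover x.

91

Compute 102^81 mod 137 = 13, then multiply by 102 repeatedly:
  102^81=13  102^82=93  102^83=33  102^84=78  102^85=10
  102^86=61  102^87=57  102^88=60  102^89=92  102^90=68
  102^91=86
Found 86 at exponent 91.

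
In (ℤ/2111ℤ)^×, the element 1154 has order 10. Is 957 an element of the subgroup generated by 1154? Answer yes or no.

yes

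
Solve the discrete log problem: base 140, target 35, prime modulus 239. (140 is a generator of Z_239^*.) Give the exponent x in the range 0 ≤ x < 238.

235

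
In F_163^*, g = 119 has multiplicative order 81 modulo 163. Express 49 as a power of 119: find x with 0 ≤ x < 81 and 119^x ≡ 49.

41

Baby-step giant-step with m = ceil(sqrt(81)) = 9.
Baby table (119^j mod 163 for j=0..8):
  0:1  1:119  2:143  3:65  4:74  5:4  6:150  7:83
  8:97
Giant step factor: 119^(-9) ≡ 38 (mod 163).
Scan 49·38^i mod 163 for i = 0, 1, …:
  i=0: 49   i=1: 69   i=2: 14   i=3: 43
  i=4: 4
Match at i=4, j=5: x = 4·9 + 5 = 41.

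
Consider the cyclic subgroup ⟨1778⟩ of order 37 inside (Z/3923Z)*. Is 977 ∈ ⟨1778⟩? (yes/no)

yes

977 ∈ ⟨1778⟩ iff 977^37 ≡ 1 (mod 3923), since |⟨1778⟩| = 37.
977^37 mod 3923 = 1.
Since 1 = 1, 977 lies in the subgroup.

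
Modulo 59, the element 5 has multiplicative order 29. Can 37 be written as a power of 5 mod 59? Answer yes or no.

37 ∈ ⟨5⟩ iff 37^29 ≡ 1 (mod 59), since |⟨5⟩| = 29.
37^29 mod 59 = 58.
Since 58 ≠ 1, 37 does not lie in the subgroup.

no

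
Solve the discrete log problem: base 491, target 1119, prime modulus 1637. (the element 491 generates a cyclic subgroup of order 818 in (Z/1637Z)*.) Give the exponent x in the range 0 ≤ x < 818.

127

Baby-step giant-step with m = ceil(sqrt(818)) = 29.
Baby table (491^j mod 1637 for j=0..28):
  0:1  1:491  2:442  3:938  4:561  5:435  6:775  7:741
  8:417  9:122  10:970  11:1540  12:1483  13:1325  14:686  15:1241
  16:367  17:127  18:151  19:476  20:1262  21:856  22:1224  23:205
  24:798  25:575  26:761  27:415  28:777
Giant step factor: 491^(-29) ≡ 1085 (mod 1637).
Scan 1119·1085^i mod 1637 for i = 0, 1, …:
  i=0: 1119   i=1: 1098   i=2: 1231   i=3: 1480
  i=4: 1540
Match at i=4, j=11: x = 4·29 + 11 = 127.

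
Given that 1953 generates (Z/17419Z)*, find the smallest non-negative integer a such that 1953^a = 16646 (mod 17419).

10209

Baby-step giant-step with m = ceil(sqrt(17418)) = 132.
Baby table (1953^j mod 17419 for j=0..131):
  0:1  1:1953  2:16867  3:1922  4:8581  5:1615  6:1256  7:14308
  8:3448  9:10210  10:12794  11:7836  12:9826  13:11859  14:10776  15:3376
  16:8946  17:281  18:8804  19:1659  20:93  21:7439  22:921  23:4556
  24:14178  25:10843  26:12294  27:6800  28:7122  29:8904  30:5350  31:14569
  32:8030  33:5490  34:9285  35:426  36:13285  37:8714  38:79  39:14935
  40:8649  41:12486  42:15977  43:5652  44:12129  45:15516  46:11107  47:5316
  48:424  49:9379  50:9818  51:13654  52:15192  53:5419  54:9974  55:4780
  56:16175  57:9128  58:7347  59:12854  60:3083  61:11544  62:5246  63:3066
  64:13181  65:14630  66:5230  67:6656  68:4594  69:1297  70:7286  71:15654
  72:1917  73:16235  74:4375  75:9065  76:6241  77:12792  78:3930  79:10930
  80:8015  81:11033  82:146  83:6434  84:6503  85:1908  86:16077  87:9343
  88:9186  89:16107  90:15676  91:10045  92:4091  93:11821  94:6238  95:6933
  96:5586  97:5164  98:17110  99:6188  100:13797  101:15767  102:13578  103:6116
  104:12533  105:3254  106:14546  107:15368  108:767  109:17336  110:12091  111:10978
  112:14664  113:1956  114:5307  115:266  116:14347  117:9939  118:6101  119:657
  120:11534  121:3135  122:8586  123:11380  124:15915  125:6499  126:11515  127:866
  128:1655  129:9700  130:9647  131:10652
Giant step factor: 1953^(-132) ≡ 1790 (mod 17419).
Scan 16646·1790^i mod 17419 for i = 0, 1, …:
  i=0: 16646   i=1: 9850   i=2: 3472   i=3: 13716
  i=4: 8269   i=5: 12779   i=6: 3263   i=7: 5405
  i=8: 7405   i=9: 16510     …   i=76: 1916
  i=77: 15516
Match at i=77, j=45: a = 77·132 + 45 = 10209.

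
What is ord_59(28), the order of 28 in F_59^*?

29

The order of 28 must divide p − 1 = 58 = 2 · 29.
Divisors: 1, 2, 29, 58.
Check each in increasing order: 28^1 ≡ 28;  28^2 ≡ 17;  28^29 ≡ 1.
Smallest exponent giving 1 is 29.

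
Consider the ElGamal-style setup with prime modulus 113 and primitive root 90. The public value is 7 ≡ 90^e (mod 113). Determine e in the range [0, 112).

104

Baby-step giant-step with m = ceil(sqrt(112)) = 11.
Baby table (90^j mod 113 for j=0..10):
  0:1  1:90  2:77  3:37  4:53  5:24  6:13  7:40
  8:97  9:29  10:11
Giant step factor: 90^(-11) ≡ 46 (mod 113).
Scan 7·46^i mod 113 for i = 0, 1, …:
  i=0: 7   i=1: 96   i=2: 9   i=3: 75
  i=4: 60   i=5: 48   i=6: 61   i=7: 94
  i=8: 30   i=9: 24
Match at i=9, j=5: e = 9·11 + 5 = 104.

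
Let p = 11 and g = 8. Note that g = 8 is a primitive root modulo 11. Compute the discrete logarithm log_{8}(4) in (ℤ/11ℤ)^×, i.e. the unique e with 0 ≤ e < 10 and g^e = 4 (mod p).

4

Successive powers of 8 modulo 11:
  8^0=1  8^1=8  8^2=9  8^3=6  8^4=4
So 8^4 ≡ 4 (mod 11), giving e = 4.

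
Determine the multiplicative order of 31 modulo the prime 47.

46

The order of 31 must divide p − 1 = 46 = 2 · 23.
Divisors: 1, 2, 23, 46.
Check each in increasing order: 31^1 ≡ 31;  31^2 ≡ 21;  31^23 ≡ 46;  31^46 ≡ 1.
Smallest exponent giving 1 is 46.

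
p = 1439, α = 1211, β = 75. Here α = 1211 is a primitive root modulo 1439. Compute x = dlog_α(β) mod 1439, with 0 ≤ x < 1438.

382

Baby-step giant-step with m = ceil(sqrt(1438)) = 38.
Baby table (1211^j mod 1439 for j=0..37):
  0:1  1:1211  2:180  3:691  4:742  5:626  6:1172  7:438
  8:866  9:1134  10:468  11:1221  12:778  13:1052  14:457  15:851
  16:237  17:646  18:929  19:1160  20:296  21:145  22:37  23:198
  24:904  25:1104  26:113  27:138  28:194  29:377  30:384  31:227
  32:48  33:568  34:6  35:71  36:1080  37:1268
Giant step factor: 1211^(-38) ≡ 970 (mod 1439).
Scan 75·970^i mod 1439 for i = 0, 1, …:
  i=0: 75   i=1: 800   i=2: 379   i=3: 685
  i=4: 1071   i=5: 1351   i=6: 980   i=7: 860
  i=8: 1019   i=9: 1276   i=10: 180
Match at i=10, j=2: x = 10·38 + 2 = 382.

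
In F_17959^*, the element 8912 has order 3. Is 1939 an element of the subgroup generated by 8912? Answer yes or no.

⟨8912⟩ has order 3; its elements mod 17959 are {1, 8912, 9046}.
1939 is not in this set.

no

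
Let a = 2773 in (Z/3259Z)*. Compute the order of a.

The order of 2773 must divide p − 1 = 3258 = 2 · 3^2 · 181.
Divisors: 1, 2, 3, 6, 9, 18, 181, 362, 543, 1086, 1629, 3258.
Check each in increasing order: 2773^1 ≡ 2773;  2773^2 ≡ 1548;  2773^3 ≡ 501;  2773^6 ≡ 58;  2773^9 ≡ 2986;  2773^18 ≡ 2831;  2773^181 ≡ 1739;  2773^362 ≡ 3028;  2773^543 ≡ 2407;  2773^1086 ≡ 2406;  2773^1629 ≡ 3258;  2773^3258 ≡ 1.
Smallest exponent giving 1 is 3258.

3258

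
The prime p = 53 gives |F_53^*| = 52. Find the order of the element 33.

52

The order of 33 must divide p − 1 = 52 = 2^2 · 13.
Divisors: 1, 2, 4, 13, 26, 52.
Check each in increasing order: 33^1 ≡ 33;  33^2 ≡ 29;  33^4 ≡ 46;  33^13 ≡ 23;  33^26 ≡ 52;  33^52 ≡ 1.
Smallest exponent giving 1 is 52.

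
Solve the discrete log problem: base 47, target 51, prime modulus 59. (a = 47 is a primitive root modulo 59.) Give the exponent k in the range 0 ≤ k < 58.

14

Baby-step giant-step with m = ceil(sqrt(58)) = 8.
Baby table (47^j mod 59 for j=0..7):
  0:1  1:47  2:26  3:42  4:27  5:30  6:53  7:13
Giant step factor: 47^(-8) ≡ 45 (mod 59).
Scan 51·45^i mod 59 for i = 0, 1, …:
  i=0: 51   i=1: 53
Match at i=1, j=6: k = 1·8 + 6 = 14.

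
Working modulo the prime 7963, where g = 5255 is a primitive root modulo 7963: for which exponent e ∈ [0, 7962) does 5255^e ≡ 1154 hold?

Baby-step giant-step with m = ceil(sqrt(7962)) = 90.
Baby table (5255^j mod 7963 for j=0..89):
  0:1  1:5255  2:7304  3:860  4:4279  5:6596  6:7004  7:1034
  8:2904  9:3412  10:5347  11:5021  12:3936  13:3769  14:2114  15:685
  16:399  17:2476  18:7801  19:731  20:3239  21:4014  22:7546  23:6453
  24:4061  25:7678  26:7332  27:4666  28:1753  29:6787  30:7371  31:2573
  32:7904  33:512  34:7029  35:5001  36:2355  37:1023  38:840  39:2698
  40:3850  41:5730  42:3047  43:6355  44:6666  45:593  46:2682  47:7363
  48:348  49:5213  50:1595  51:4649  52:11  53:2064  54:714  55:1497
  56:7254  57:889  58:5377  59:3411  60:92  61:5680  62:3076  63:7453
  64:3481  65:1644  66:7328  67:7535  68:4389  69:3347  70:6181  71:78
  72:3777  73:4339  74:3376  75:7279  76:4856  77:4828  78:1022  79:3548
  80:3357  81:2990  82:1451  83:4414  84:7314  85:5632  86:5652  87:7233
  88:2016  89:3290
Giant step factor: 5255^(-90) ≡ 873 (mod 7963).
Scan 1154·873^i mod 7963 for i = 0, 1, …:
  i=0: 1154   i=1: 4104   i=2: 7405   i=3: 6572
  i=4: 3996   i=5: 714
Match at i=5, j=54: e = 5·90 + 54 = 504.

504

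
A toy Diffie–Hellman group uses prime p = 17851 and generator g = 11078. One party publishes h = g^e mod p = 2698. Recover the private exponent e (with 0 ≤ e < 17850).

3722

Baby-step giant-step with m = ceil(sqrt(17850)) = 134.
Baby table (11078^j mod 17851 for j=0..133):
  0:1  1:11078  2:14310  3:9300  4:7279  5:3795  6:1905  7:3708
  8:2073  9:8308  10:14119  11:17671  12:5272  13:12595  14:3994  15:10754
  16:13089  17:14120  18:10898  19:1731  20:4044  21:11273  22:14549  23:14994
  24:17828  25:12971  26:10039  27:312  28:11093  29:1970  30:9738  31:3971
  32:5874  33:5277  34:14432  35:4140  36:3701  37:13782  38:15244  39:2572
  40:2420  41:14409  42:17111  43:13740  44:14094  45:8486  46:4542  47:12158
  48:529  49:5134  50:1166  51:10675  52:12626  53:8243  54:8089  55:15773
  56:7706  57:3586  58:7233  59:11886  60:4132  61:4332  62:6408  63:12248
  64:15744  65:7762  66:17020  67:5298  68:15007  69:1183  70:2640  71:5982
  72:5684  73:6875  74:8884  75:4389  76:13069  77:6772  78:10314  79:12092
  80:1272  81:6777  82:12151  83:12238  84:12070  85:7470  86:13275  87:3912
  88:12759  89:17835  90:1262  91:3103  92:11859  93:8493  94:10684  95:5222
  96:12076  97:2534  98:9880  99:6159  100:2880  101:4903  102:12692  103:7500
  104:6446  105:4788  106:6143  107:4142  108:8006  109:6700  110:15993  111:17130
  112:10010  113:368  114:6676  115:35  116:12859  117:1022  118:4182  119:4851
  120:7868  121:13122  122:4823  123:1151  124:5164  125:12188  126:11551  127:6010
  128:12401  129:14833  130:1519  131:11840  132:12223  133:6559
Giant step factor: 11078^(-134) ≡ 12746 (mod 17851).
Scan 2698·12746^i mod 17851 for i = 0, 1, …:
  i=0: 2698   i=1: 7682   i=2: 2037   i=3: 8248
  i=4: 4469   i=5: 17184   i=6: 13345   i=7: 11042
  i=8: 4048   i=9: 6418     …   i=26: 4583
  i=27: 6446
Match at i=27, j=104: e = 27·134 + 104 = 3722.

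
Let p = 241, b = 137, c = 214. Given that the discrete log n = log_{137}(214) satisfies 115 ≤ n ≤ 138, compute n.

138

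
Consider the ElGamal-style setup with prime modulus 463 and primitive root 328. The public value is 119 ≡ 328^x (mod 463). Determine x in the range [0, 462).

193

Baby-step giant-step with m = ceil(sqrt(462)) = 22.
Baby table (328^j mod 463 for j=0..21):
  0:1  1:328  2:168  3:7  4:444  5:250  6:49  7:330
  8:361  9:343  10:458  11:212  12:86  13:428  14:95  15:139
  16:218  17:202  18:47  19:137  20:25  21:329
Giant step factor: 328^(-22) ≡ 449 (mod 463).
Scan 119·449^i mod 463 for i = 0, 1, …:
  i=0: 119   i=1: 186   i=2: 174   i=3: 342
  i=4: 305   i=5: 360   i=6: 53   i=7: 184
  i=8: 202
Match at i=8, j=17: x = 8·22 + 17 = 193.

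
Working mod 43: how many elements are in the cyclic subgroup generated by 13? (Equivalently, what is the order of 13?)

21

The order of 13 must divide p − 1 = 42 = 2 · 3 · 7.
Divisors: 1, 2, 3, 6, 7, 14, 21, 42.
Check each in increasing order: 13^1 ≡ 13;  13^2 ≡ 40;  13^3 ≡ 4;  13^6 ≡ 16;  13^7 ≡ 36;  13^14 ≡ 6;  13^21 ≡ 1.
Smallest exponent giving 1 is 21.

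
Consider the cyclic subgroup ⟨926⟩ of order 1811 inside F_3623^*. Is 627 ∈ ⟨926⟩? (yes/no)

no

627 ∈ ⟨926⟩ iff 627^1811 ≡ 1 (mod 3623), since |⟨926⟩| = 1811.
627^1811 mod 3623 = 3622.
Since 3622 ≠ 1, 627 does not lie in the subgroup.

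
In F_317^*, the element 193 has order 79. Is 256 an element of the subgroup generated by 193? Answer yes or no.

256 ∈ ⟨193⟩ iff 256^79 ≡ 1 (mod 317), since |⟨193⟩| = 79.
256^79 mod 317 = 1.
Since 1 = 1, 256 lies in the subgroup.

yes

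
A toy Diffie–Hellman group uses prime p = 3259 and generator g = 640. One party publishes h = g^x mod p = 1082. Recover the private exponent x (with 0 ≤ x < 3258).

Baby-step giant-step with m = ceil(sqrt(3258)) = 58.
Baby table (640^j mod 3259 for j=0..57):
  0:1  1:640  2:2225  3:3076  4:204  5:200  6:899  7:1776
  8:2508  9:1692  10:892  11:555  12:3228  13:2973  14:2723  15:2414
  16:194  17:318  18:1462  19:347  20:468  21:2951  22:1679  23:2349
  24:961  25:2348  26:321  27:123  28:504  29:3178  30:304  31:2279
  32:1787  33:3030  34:95  35:2138  36:2799  37:2169  38:3085  39:2705
  40:671  41:2511  42:353  43:1049  44:6  45:581  46:314  47:2161
  48:1224  49:1200  50:2135  51:879  52:2012  53:375  54:2093  55:71
  56:3073  57:1543
Giant step factor: 640^(-58) ≡ 1819 (mod 3259).
Scan 1082·1819^i mod 3259 for i = 0, 1, …:
  i=0: 1082   i=1: 2981   i=2: 2722   i=3: 897
  i=4: 2143   i=5: 353
Match at i=5, j=42: x = 5·58 + 42 = 332.

332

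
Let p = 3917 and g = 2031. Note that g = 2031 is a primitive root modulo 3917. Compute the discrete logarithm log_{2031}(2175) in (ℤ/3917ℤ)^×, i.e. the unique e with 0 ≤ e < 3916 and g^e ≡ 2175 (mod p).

794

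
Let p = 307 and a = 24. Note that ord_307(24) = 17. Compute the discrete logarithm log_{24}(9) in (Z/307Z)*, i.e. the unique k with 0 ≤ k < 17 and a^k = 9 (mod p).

3

Successive powers of 24 modulo 307:
  24^0=1  24^1=24  24^2=269  24^3=9
So 24^3 ≡ 9 (mod 307), giving k = 3.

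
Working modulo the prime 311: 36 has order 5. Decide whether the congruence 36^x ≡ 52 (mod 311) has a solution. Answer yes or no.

yes

⟨36⟩ has order 5; its elements mod 311 are {1, 6, 36, 52, 216}.
52 is in this set.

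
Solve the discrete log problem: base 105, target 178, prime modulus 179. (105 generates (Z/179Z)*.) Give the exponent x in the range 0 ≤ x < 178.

89

Baby-step giant-step with m = ceil(sqrt(178)) = 14.
Baby table (105^j mod 179 for j=0..13):
  0:1  1:105  2:106  3:32  4:138  5:170  6:129  7:120
  8:70  9:11  10:81  11:92  12:173  13:86
Giant step factor: 105^(-14) ≡ 47 (mod 179).
Scan 178·47^i mod 179 for i = 0, 1, …:
  i=0: 178   i=1: 132   i=2: 118   i=3: 176
  i=4: 38   i=5: 175   i=6: 170
Match at i=6, j=5: x = 6·14 + 5 = 89.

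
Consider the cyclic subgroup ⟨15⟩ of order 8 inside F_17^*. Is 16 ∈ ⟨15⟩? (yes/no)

yes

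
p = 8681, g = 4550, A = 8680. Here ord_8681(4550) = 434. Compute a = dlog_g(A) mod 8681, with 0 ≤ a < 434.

Baby-step giant-step with m = ceil(sqrt(434)) = 21.
Baby table (4550^j mod 8681 for j=0..20):
  0:1  1:4550  2:6996  3:7254  4:538  5:8539  6:4975  7:4883
  8:2971  9:1733  10:2802  11:5392  12:1094  13:3487  14:5663  15:1442
  16:6945  17:910  18:8344  19:3187  20:3580
Giant step factor: 4550^(-21) ≡ 4585 (mod 8681).
Scan 8680·4585^i mod 8681 for i = 0, 1, …:
  i=0: 8680   i=1: 4096   i=2: 3157   i=3: 3618
  i=4: 7820   i=5: 2170   i=6: 1024   i=7: 7300
  i=8: 5245   i=9: 1955   i=10: 4883
Match at i=10, j=7: a = 10·21 + 7 = 217.

217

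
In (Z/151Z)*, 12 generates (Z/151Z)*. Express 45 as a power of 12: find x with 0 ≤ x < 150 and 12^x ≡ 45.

44

Baby-step giant-step with m = ceil(sqrt(150)) = 13.
Baby table (12^j mod 151 for j=0..12):
  0:1  1:12  2:144  3:67  4:49  5:135  6:110  7:112
  8:136  9:122  10:105  11:52  12:20
Giant step factor: 12^(-13) ≡ 56 (mod 151).
Scan 45·56^i mod 151 for i = 0, 1, …:
  i=0: 45   i=1: 104   i=2: 86   i=3: 135
Match at i=3, j=5: x = 3·13 + 5 = 44.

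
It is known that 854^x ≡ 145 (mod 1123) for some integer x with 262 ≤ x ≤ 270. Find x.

Compute 854^262 mod 1123 = 145, then multiply by 854 repeatedly:
  854^262=145
Found 145 at exponent 262.

262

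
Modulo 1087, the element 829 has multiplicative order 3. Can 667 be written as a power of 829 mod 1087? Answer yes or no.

667 ∈ ⟨829⟩ iff 667^3 ≡ 1 (mod 1087), since |⟨829⟩| = 3.
667^3 mod 1087 = 833.
Since 833 ≠ 1, 667 does not lie in the subgroup.

no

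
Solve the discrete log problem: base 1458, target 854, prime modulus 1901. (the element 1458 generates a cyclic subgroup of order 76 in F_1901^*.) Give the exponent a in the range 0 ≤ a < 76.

22

Baby-step giant-step with m = ceil(sqrt(76)) = 9.
Baby table (1458^j mod 1901 for j=0..8):
  0:1  1:1458  2:446  3:126  4:1212  5:1067  6:668  7:632
  8:1372
Giant step factor: 1458^(-9) ≡ 156 (mod 1901).
Scan 854·156^i mod 1901 for i = 0, 1, …:
  i=0: 854   i=1: 154   i=2: 1212
Match at i=2, j=4: a = 2·9 + 4 = 22.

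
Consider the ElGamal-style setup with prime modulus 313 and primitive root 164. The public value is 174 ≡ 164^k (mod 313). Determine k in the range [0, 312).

Baby-step giant-step with m = ceil(sqrt(312)) = 18.
Baby table (164^j mod 313 for j=0..17):
  0:1  1:164  2:291  3:148  4:171  5:187  6:307  7:268
  8:132  9:51  10:226  11:130  12:36  13:270  14:147  15:7
  16:209  17:159
Giant step factor: 164^(-18) ≡ 71 (mod 313).
Scan 174·71^i mod 313 for i = 0, 1, …:
  i=0: 174   i=1: 147
Match at i=1, j=14: k = 1·18 + 14 = 32.

32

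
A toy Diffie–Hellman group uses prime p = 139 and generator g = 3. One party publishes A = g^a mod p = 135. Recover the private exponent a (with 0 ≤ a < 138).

133

Baby-step giant-step with m = ceil(sqrt(138)) = 12.
Baby table (3^j mod 139 for j=0..11):
  0:1  1:3  2:9  3:27  4:81  5:104  6:34  7:102
  8:28  9:84  10:113  11:61
Giant step factor: 3^(-12) ≡ 79 (mod 139).
Scan 135·79^i mod 139 for i = 0, 1, …:
  i=0: 135   i=1: 101   i=2: 56   i=3: 115
  i=4: 50   i=5: 58   i=6: 134   i=7: 22
  i=8: 70   i=9: 109   i=10: 132   i=11: 3
Match at i=11, j=1: a = 11·12 + 1 = 133.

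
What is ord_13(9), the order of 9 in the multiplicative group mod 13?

3

The order of 9 must divide p − 1 = 12 = 2^2 · 3.
Divisors: 1, 2, 3, 4, 6, 12.
Check each in increasing order: 9^1 ≡ 9;  9^2 ≡ 3;  9^3 ≡ 1.
Smallest exponent giving 1 is 3.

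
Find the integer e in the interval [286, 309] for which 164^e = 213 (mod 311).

Compute 164^286 mod 311 = 127, then multiply by 164 repeatedly:
  164^286=127  164^287=302  164^288=79  164^289=205  164^290=32
  164^291=272  164^292=135  164^293=59  164^294=35  164^295=142
  164^296=274  164^297=152  164^298=48  164^299=97  164^300=47
  164^301=244  164^302=208  164^303=213
Found 213 at exponent 303.

303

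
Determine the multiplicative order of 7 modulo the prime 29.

7

The order of 7 must divide p − 1 = 28 = 2^2 · 7.
Divisors: 1, 2, 4, 7, 14, 28.
Check each in increasing order: 7^1 ≡ 7;  7^2 ≡ 20;  7^4 ≡ 23;  7^7 ≡ 1.
Smallest exponent giving 1 is 7.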